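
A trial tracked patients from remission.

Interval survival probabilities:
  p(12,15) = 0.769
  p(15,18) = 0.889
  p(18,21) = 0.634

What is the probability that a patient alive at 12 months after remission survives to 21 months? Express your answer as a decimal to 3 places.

P(survive 12→21) = 0.769 × 0.889 × 0.634.
= 0.433428.

0.433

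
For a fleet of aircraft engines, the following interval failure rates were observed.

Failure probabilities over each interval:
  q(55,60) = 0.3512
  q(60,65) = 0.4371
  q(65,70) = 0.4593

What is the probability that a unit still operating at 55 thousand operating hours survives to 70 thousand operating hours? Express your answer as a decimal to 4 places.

P(survive 55→70) = (1 − 0.3512) × (1 − 0.4371) × (1 − 0.4593).
= 0.6488 × 0.5629 × 0.5407 = 0.197469.

0.1975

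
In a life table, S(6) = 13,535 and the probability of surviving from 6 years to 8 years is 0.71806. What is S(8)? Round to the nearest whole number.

9719

S(8) = S(6) × p = 13,535 × 0.71806 = 9719.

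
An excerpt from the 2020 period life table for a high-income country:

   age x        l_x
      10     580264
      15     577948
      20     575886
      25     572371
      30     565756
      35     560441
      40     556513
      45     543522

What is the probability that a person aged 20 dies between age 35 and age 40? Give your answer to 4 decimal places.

0.0068

This is the probability of reaching 35 but not 40, conditional on being alive at 20: (l_35 − l_40) / l_20.
= (560441 − 556513) / 575886 = 3928 / 575886 = 0.006821.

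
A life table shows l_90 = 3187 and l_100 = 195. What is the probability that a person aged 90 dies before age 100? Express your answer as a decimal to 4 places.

0.9388

P(die before 100 | alive at 90) = 1 − l_100/l_90 = 1 − 195/3187 = (2992)/3187 = 0.938814.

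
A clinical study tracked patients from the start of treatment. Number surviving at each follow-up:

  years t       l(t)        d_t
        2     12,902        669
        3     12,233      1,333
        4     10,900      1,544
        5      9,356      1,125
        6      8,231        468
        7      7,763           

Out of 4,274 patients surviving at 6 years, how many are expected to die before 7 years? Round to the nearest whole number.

243

The relevant probability is 1 − 7,763/8,231 = 0.056858.
Expected number = 4,274 × 0.056858 = 243.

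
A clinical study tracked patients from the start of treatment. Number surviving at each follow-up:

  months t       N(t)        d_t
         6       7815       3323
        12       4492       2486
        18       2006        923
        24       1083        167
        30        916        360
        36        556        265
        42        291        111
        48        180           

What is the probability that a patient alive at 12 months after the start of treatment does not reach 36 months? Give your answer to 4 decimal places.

0.8762

P(die before 36 | alive at 12) = 1 − N(36)/N(12) = 1 − 556/4492 = (3936)/4492 = 0.876224.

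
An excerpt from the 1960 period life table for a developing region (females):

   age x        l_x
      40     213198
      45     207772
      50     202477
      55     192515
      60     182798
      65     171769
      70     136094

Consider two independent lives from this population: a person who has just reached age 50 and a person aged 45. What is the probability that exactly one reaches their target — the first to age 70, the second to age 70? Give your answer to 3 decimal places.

p₁ = l_70/l_50 = 136094/202477 = 0.672145; p₂ = l_70/l_45 = 136094/207772 = 0.655016.
P(exactly one) = p₁(1−p₂) + (1−p₁)p₂ = 0.231879 + 0.214750 = 0.446630.

0.447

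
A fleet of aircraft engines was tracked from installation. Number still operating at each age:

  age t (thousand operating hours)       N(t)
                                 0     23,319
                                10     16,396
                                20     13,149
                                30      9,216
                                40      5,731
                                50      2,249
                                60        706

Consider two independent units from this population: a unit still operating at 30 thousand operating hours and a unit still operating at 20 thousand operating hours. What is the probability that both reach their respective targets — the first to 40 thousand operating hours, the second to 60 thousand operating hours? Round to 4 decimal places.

p₁ = N(40)/N(30) = 5,731/9,216 = 0.621853; p₂ = N(60)/N(20) = 706/13,149 = 0.053692.
P(both) = p₁ × p₂ = 0.621853 × 0.053692 = 0.033389.

0.0334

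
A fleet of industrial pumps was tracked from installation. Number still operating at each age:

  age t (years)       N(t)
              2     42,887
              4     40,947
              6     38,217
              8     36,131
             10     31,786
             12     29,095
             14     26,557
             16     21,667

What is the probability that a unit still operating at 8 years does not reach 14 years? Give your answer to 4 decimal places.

P(fail before 14 | operational at 8) = 1 − N(14)/N(8) = 1 − 26,557/36,131 = (9,574)/36,131 = 0.264980.

0.2650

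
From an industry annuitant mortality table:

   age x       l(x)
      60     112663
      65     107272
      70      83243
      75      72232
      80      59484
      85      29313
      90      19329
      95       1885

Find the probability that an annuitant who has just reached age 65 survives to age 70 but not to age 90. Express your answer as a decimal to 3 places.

This is the probability of reaching 70 but not 90, conditional on being alive at 65: (l(70) − l(90)) / l(65).
= (83243 − 19329) / 107272 = 63914 / 107272 = 0.595813.

0.596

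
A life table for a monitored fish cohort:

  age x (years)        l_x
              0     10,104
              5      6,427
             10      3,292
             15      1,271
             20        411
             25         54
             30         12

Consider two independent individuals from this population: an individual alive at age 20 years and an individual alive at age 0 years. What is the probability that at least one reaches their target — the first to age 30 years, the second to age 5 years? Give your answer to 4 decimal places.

0.6467

p₁ = l_30/l_20 = 12/411 = 0.029197; p₂ = l_5/l_0 = 6,427/10,104 = 0.636085.
P(at least one) = 1 − (1−p₁)(1−p₂) = 1 − 0.970803 × 0.363915 = 0.646710.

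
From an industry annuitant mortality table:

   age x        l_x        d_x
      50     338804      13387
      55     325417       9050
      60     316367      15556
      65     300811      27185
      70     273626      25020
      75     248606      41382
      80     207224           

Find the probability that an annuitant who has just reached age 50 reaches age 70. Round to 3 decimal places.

The conditional survival probability is l_70/l_50 = 273626/338804 = 0.807623.

0.808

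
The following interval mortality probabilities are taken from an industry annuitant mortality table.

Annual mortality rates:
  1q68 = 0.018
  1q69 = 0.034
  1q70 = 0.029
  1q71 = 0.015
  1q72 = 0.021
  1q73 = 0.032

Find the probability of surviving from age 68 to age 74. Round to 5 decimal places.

0.85981

6p68 = (1 − 0.018) × (1 − 0.034) × (1 − 0.029) × (1 − 0.015) × (1 − 0.021) × (1 − 0.032).
= 0.982 × 0.966 × 0.971 × 0.985 × 0.979 × 0.968 = 0.859809.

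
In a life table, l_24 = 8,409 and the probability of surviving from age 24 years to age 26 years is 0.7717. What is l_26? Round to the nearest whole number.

6489

l_26 = l_24 × p = 8,409 × 0.7717 = 6489.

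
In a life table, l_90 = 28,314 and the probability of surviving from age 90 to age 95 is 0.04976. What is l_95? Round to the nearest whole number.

l_95 = l_90 × p = 28,314 × 0.04976 = 1409.

1409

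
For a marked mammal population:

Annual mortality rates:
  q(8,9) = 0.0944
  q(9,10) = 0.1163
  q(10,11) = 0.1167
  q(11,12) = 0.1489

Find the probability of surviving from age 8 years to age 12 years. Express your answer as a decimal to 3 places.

0.602

P(survive 8→12) = (1 − 0.0944) × (1 − 0.1163) × (1 − 0.1167) × (1 − 0.1489).
= 0.9056 × 0.8837 × 0.8833 × 0.8511 = 0.601631.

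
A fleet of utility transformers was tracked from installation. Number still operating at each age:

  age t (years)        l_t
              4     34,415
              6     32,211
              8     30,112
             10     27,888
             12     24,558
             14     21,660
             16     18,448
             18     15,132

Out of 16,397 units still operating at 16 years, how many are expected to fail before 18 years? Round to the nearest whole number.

The relevant probability is 1 − 15,132/18,448 = 0.179748.
Expected number = 16,397 × 0.179748 = 2947.

2947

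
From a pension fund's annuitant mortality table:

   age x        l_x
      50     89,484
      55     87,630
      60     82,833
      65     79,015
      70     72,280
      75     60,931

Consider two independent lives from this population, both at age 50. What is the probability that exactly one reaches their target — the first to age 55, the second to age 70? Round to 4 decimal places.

p₁ = l_55/l_50 = 87,630/89,484 = 0.979281; p₂ = l_70/l_50 = 72,280/89,484 = 0.807742.
P(exactly one) = p₁(1−p₂) + (1−p₁)p₂ = 0.188275 + 0.016736 = 0.205010.

0.2050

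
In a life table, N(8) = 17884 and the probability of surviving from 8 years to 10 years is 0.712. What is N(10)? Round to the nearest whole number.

N(10) = N(8) × p = 17884 × 0.712 = 12733.

12733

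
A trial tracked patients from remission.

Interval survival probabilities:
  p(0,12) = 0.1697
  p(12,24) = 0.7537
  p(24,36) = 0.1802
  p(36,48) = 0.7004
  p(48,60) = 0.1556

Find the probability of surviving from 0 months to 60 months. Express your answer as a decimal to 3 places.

Chaining the interval survival probabilities: 0.1697 × 0.7537 × 0.1802 × 0.7004 × 0.1556.
= 0.002512.

0.003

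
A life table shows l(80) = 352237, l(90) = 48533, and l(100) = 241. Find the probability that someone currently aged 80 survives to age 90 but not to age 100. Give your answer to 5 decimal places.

This is the probability of reaching 90 but not 100, conditional on being alive at 80: (l(90) − l(100)) / l(80).
= (48533 − 241) / 352237 = 48292 / 352237 = 0.137101.

0.13710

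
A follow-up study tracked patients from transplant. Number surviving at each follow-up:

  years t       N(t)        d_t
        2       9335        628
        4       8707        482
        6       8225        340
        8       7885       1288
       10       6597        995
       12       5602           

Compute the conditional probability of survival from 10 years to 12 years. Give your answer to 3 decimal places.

The conditional survival probability is N(12)/N(10) = 5602/6597 = 0.849174.

0.849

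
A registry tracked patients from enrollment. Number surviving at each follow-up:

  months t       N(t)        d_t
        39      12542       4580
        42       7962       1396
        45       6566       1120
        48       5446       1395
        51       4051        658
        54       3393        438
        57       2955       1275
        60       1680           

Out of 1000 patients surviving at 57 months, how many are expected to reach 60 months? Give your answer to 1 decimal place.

The relevant probability is 1680/2955 = 0.568528.
Expected number = 1000 × 0.568528 = 568.5.

568.5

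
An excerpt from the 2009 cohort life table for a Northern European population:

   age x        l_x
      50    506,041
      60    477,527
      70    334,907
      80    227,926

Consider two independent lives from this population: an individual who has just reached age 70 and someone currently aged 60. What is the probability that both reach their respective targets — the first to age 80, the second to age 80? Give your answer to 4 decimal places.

p₁ = l_80/l_70 = 227,926/334,907 = 0.680565; p₂ = l_80/l_60 = 227,926/477,527 = 0.477305.
P(both) = p₁ × p₂ = 0.680565 × 0.477305 = 0.324837.

0.3248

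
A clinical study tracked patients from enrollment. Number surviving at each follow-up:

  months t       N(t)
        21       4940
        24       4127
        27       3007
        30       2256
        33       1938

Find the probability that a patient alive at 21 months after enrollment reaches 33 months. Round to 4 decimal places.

The conditional survival probability is N(33)/N(21) = 1938/4940 = 0.392308.

0.3923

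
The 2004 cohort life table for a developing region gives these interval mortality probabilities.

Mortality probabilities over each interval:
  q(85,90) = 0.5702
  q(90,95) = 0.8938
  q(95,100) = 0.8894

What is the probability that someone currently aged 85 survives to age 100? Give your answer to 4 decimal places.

0.0050

Survival from 85 to 100 is the product of surviving each interval: (1 − 0.5702) × (1 − 0.8938) × (1 − 0.8894).
= 0.4298 × 0.1062 × 0.1106 = 0.005048.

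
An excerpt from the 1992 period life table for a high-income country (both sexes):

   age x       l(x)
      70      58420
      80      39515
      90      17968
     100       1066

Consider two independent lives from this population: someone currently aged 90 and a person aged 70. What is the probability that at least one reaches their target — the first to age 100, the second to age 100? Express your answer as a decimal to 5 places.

0.07649

p₁ = l(100)/l(90) = 1066/17968 = 0.059328; p₂ = l(100)/l(70) = 1066/58420 = 0.018247.
P(at least one) = 1 − (1−p₁)(1−p₂) = 1 − 0.940672 × 0.981753 = 0.076492.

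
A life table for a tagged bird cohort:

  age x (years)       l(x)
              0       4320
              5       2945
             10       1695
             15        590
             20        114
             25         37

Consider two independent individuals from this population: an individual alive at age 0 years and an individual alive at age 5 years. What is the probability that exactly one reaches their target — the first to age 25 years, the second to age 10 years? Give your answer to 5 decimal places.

p₁ = l(25)/l(0) = 37/4320 = 0.008565; p₂ = l(10)/l(5) = 1695/2945 = 0.575552.
P(exactly one) = p₁(1−p₂) + (1−p₁)p₂ = 0.003635 + 0.570622 = 0.574258.

0.57426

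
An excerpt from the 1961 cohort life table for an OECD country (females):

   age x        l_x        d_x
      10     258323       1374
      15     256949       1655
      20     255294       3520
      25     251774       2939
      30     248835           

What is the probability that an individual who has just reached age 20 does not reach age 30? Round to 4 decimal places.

0.0253

P(die before 30 | alive at 20) = 1 − l_30/l_20 = 1 − 248835/255294 = (6459)/255294 = 0.025300.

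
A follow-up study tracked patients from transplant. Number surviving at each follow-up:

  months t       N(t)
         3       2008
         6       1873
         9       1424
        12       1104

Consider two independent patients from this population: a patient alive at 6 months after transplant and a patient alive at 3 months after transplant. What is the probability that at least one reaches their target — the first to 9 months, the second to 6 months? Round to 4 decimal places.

p₁ = N(9)/N(6) = 1424/1873 = 0.760278; p₂ = N(6)/N(3) = 1873/2008 = 0.932769.
P(at least one) = 1 − (1−p₁)(1−p₂) = 1 − 0.239722 × 0.067231 = 0.983883.

0.9839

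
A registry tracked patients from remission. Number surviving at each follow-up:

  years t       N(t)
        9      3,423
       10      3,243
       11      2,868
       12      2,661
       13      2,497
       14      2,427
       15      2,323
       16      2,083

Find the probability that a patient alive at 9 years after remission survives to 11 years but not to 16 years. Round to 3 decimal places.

This is the probability of reaching 11 but not 16, conditional on being alive at 9: (N(11) − N(16)) / N(9).
= (2,868 − 2,083) / 3,423 = 785 / 3,423 = 0.229331.

0.229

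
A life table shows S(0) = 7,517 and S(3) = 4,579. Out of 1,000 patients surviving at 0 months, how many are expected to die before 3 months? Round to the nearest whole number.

The relevant probability is 1 − 4,579/7,517 = 0.390847.
Expected number = 1,000 × 0.390847 = 391.

391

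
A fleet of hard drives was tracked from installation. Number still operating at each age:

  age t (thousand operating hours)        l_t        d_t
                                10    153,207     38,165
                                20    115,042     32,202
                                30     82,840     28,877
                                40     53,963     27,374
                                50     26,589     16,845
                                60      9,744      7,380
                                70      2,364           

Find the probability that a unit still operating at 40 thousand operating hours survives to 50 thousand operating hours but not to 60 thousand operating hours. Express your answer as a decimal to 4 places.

This is the probability of reaching 50 but not 60, conditional on being operational at 40: (l_50 − l_60) / l_40.
= (26,589 − 9,744) / 53,963 = 16,845 / 53,963 = 0.312158.

0.3122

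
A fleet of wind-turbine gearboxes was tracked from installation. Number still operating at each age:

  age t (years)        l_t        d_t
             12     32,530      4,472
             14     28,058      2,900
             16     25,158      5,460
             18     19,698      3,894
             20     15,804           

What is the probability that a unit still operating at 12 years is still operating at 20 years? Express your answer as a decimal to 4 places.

0.4858

The conditional survival probability is l_20/l_12 = 15,804/32,530 = 0.485828.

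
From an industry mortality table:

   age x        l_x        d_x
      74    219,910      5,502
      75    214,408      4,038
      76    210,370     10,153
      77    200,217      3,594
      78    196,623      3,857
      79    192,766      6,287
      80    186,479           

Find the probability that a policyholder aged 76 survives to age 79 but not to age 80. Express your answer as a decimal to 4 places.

We want 3|1q76 = (l_79 − l_80)/l_76.
This is the probability of reaching 79 but not 80, conditional on being alive at 76: (l_79 − l_80) / l_76.
= (192,766 − 186,479) / 210,370 = 6,287 / 210,370 = 0.029885.

0.0299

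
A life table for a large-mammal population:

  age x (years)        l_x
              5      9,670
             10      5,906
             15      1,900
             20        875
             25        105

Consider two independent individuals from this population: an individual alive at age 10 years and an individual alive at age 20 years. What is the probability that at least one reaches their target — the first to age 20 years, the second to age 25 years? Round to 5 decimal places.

p₁ = l_20/l_10 = 875/5,906 = 0.148154; p₂ = l_25/l_20 = 105/875 = 0.120000.
P(at least one) = 1 − (1−p₁)(1−p₂) = 1 − 0.851846 × 0.880000 = 0.250376.

0.25038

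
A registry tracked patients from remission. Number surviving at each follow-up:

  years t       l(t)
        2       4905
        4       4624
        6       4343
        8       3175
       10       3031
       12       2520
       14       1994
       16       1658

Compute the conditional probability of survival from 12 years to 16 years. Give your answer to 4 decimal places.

0.6579

The conditional survival probability is l(16)/l(12) = 1658/2520 = 0.657937.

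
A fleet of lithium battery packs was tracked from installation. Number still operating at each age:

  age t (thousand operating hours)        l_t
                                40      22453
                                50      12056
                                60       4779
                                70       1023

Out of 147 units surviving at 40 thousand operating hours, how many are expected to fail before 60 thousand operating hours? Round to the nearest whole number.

116

The relevant probability is 1 − 4779/22453 = 0.787155.
Expected number = 147 × 0.787155 = 116.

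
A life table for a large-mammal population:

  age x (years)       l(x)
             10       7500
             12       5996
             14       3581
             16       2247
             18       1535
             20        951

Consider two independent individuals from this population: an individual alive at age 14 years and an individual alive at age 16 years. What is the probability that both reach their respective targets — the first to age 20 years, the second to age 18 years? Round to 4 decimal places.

0.1814

p₁ = l(20)/l(14) = 951/3581 = 0.265568; p₂ = l(18)/l(16) = 1535/2247 = 0.683133.
P(both) = p₁ × p₂ = 0.265568 × 0.683133 = 0.181418.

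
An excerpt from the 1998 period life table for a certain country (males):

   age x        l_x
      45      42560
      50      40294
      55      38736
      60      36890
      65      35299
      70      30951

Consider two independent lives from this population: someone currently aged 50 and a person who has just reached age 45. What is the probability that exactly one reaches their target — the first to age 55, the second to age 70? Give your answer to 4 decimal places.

p₁ = l_55/l_50 = 38736/40294 = 0.961334; p₂ = l_70/l_45 = 30951/42560 = 0.727232.
P(exactly one) = p₁(1−p₂) + (1−p₁)p₂ = 0.262221 + 0.028119 = 0.290340.

0.2903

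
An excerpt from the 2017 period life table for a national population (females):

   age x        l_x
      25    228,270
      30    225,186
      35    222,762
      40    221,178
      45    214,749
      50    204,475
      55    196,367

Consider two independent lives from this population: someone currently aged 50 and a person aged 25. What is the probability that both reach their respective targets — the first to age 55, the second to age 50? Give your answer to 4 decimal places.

p₁ = l_55/l_50 = 196,367/204,475 = 0.960347; p₂ = l_50/l_25 = 204,475/228,270 = 0.895759.
P(both) = p₁ × p₂ = 0.960347 × 0.895759 = 0.860239.

0.8602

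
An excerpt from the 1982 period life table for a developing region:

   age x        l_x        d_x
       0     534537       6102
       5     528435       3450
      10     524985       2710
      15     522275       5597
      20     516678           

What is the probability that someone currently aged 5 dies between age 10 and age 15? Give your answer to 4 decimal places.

This is the probability of reaching 10 but not 15, conditional on being alive at 5: (l_10 − l_15) / l_5.
= (524985 − 522275) / 528435 = 2710 / 528435 = 0.005128.

0.0051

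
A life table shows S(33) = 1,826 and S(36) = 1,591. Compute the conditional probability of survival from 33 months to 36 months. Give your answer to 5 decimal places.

0.87130

The conditional survival probability is S(36)/S(33) = 1,591/1,826 = 0.871303.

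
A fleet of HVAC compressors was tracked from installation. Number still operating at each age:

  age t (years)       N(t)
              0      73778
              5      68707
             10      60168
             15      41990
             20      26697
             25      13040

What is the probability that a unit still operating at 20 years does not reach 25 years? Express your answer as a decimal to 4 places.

0.5116

P(fail before 25 | operational at 20) = 1 − N(25)/N(20) = 1 − 13040/26697 = (13657)/26697 = 0.511556.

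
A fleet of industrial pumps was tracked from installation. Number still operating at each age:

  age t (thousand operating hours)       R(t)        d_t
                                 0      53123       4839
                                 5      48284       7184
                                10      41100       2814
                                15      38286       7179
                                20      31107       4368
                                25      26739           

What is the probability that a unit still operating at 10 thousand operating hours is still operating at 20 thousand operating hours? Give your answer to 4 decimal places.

The conditional survival probability is R(20)/R(10) = 31107/41100 = 0.756861.

0.7569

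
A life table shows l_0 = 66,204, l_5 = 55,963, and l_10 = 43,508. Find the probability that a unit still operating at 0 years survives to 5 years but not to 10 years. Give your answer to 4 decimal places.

This is the probability of reaching 5 but not 10, conditional on being operational at 0: (l_5 − l_10) / l_0.
= (55,963 − 43,508) / 66,204 = 12,455 / 66,204 = 0.188131.

0.1881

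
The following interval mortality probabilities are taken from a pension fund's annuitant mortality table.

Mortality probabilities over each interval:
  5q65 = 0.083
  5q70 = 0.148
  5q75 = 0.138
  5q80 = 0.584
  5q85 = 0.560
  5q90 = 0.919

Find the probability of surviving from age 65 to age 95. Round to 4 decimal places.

Chaining the interval survival probabilities: (1 − 0.083) × (1 − 0.148) × (1 − 0.138) × (1 − 0.584) × (1 − 0.560) × (1 − 0.919).
= 0.917 × 0.852 × 0.862 × 0.416 × 0.440 × 0.081 = 0.009985.

0.0100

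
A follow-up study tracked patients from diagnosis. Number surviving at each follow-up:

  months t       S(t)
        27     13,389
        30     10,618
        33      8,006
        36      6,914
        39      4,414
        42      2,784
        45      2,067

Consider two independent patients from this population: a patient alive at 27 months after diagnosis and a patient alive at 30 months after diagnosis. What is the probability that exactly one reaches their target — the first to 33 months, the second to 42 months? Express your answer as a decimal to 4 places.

p₁ = S(33)/S(27) = 8,006/13,389 = 0.597954; p₂ = S(42)/S(30) = 2,784/10,618 = 0.262196.
P(exactly one) = p₁(1−p₂) + (1−p₁)p₂ = 0.441173 + 0.105415 = 0.546588.

0.5466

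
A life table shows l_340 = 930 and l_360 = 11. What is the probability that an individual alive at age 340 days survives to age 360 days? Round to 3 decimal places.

The conditional survival probability is l_360/l_340 = 11/930 = 0.011828.

0.012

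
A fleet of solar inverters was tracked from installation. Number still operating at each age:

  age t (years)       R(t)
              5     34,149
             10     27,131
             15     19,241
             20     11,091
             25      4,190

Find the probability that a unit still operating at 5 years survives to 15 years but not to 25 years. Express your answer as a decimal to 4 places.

This is the probability of reaching 15 but not 25, conditional on being operational at 5: (R(15) − R(25)) / R(5).
= (19,241 − 4,190) / 34,149 = 15,051 / 34,149 = 0.440745.

0.4407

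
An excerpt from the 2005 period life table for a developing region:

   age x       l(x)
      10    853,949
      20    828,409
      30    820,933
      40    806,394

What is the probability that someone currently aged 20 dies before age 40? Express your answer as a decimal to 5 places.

P(die before 40 | alive at 20) = 1 − l(40)/l(20) = 1 − 806,394/828,409 = (22,015)/828,409 = 0.026575.

0.02658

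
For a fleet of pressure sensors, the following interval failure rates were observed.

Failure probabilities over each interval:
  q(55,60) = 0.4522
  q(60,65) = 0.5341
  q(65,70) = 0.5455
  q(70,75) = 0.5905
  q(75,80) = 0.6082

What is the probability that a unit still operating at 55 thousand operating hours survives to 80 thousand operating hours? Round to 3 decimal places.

0.019

Chaining the interval survival probabilities: (1 − 0.4522) × (1 − 0.5341) × (1 − 0.5455) × (1 − 0.5905) × (1 − 0.6082).
= 0.5478 × 0.4659 × 0.4545 × 0.4095 × 0.3918 = 0.018611.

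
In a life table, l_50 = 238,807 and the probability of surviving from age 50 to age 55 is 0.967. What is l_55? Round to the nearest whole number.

230926

l_55 = l_50 × p = 238,807 × 0.967 = 230926.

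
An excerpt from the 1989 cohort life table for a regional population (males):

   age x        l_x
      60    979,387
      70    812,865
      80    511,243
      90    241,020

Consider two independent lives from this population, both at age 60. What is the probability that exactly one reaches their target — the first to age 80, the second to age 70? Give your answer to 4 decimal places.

0.4855

p₁ = l_80/l_60 = 511,243/979,387 = 0.522003; p₂ = l_70/l_60 = 812,865/979,387 = 0.829973.
P(exactly one) = p₁(1−p₂) + (1−p₁)p₂ = 0.088755 + 0.396725 = 0.485479.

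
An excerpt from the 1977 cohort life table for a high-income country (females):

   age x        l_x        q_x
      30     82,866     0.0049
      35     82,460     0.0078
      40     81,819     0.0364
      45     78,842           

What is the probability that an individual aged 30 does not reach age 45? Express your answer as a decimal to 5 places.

P(die before 45 | alive at 30) = 1 − l_45/l_30 = 1 − 78,842/82,866 = (4,024)/82,866 = 0.048560.

0.04856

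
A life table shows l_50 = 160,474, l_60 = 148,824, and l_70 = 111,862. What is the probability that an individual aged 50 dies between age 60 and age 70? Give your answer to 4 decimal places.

This is the probability of reaching 60 but not 70, conditional on being alive at 50: (l_60 − l_70) / l_50.
= (148,824 − 111,862) / 160,474 = 36,962 / 160,474 = 0.230330.

0.2303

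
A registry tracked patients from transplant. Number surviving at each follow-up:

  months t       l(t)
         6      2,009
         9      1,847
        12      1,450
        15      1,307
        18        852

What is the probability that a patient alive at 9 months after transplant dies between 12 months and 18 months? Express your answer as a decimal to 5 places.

0.32377

This is the probability of reaching 12 but not 18, conditional on being alive at 9: (l(12) − l(18)) / l(9).
= (1,450 − 852) / 1,847 = 598 / 1,847 = 0.323768.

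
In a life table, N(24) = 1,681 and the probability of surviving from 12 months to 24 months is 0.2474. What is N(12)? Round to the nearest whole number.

6795

N(12) = N(24) / p = 1,681 / 0.2474 = 6795.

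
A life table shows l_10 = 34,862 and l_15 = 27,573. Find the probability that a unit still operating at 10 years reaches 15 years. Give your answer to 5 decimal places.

0.79092

The conditional survival probability is l_15/l_10 = 27,573/34,862 = 0.790918.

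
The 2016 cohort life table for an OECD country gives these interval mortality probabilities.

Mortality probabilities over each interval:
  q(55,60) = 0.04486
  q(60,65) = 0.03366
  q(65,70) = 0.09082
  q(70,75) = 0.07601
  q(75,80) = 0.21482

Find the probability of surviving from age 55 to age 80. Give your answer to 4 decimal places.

Survival from 55 to 80 is the product of surviving each interval: (1 − 0.04486) × (1 − 0.03366) × (1 − 0.09082) × (1 − 0.07601) × (1 − 0.21482).
= 0.95514 × 0.96634 × 0.90918 × 0.92399 × 0.78518 = 0.608812.

0.6088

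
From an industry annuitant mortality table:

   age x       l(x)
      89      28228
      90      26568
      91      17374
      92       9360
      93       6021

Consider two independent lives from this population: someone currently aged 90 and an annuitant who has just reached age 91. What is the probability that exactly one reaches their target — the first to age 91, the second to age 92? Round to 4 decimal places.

p₁ = l(91)/l(90) = 17374/26568 = 0.653945; p₂ = l(92)/l(91) = 9360/17374 = 0.538736.
P(exactly one) = p₁(1−p₂) + (1−p₁)p₂ = 0.301641 + 0.186432 = 0.488074.

0.4881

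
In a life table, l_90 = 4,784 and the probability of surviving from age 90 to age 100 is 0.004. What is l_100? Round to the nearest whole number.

l_100 = l_90 × p = 4,784 × 0.004 = 19.

19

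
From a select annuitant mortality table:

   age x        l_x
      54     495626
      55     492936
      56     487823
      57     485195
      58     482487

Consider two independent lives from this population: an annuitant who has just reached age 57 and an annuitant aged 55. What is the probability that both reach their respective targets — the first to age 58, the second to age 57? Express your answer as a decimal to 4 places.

p₁ = l_58/l_57 = 482487/485195 = 0.994419; p₂ = l_57/l_55 = 485195/492936 = 0.984296.
P(both) = p₁ × p₂ = 0.994419 × 0.984296 = 0.978803.

0.9788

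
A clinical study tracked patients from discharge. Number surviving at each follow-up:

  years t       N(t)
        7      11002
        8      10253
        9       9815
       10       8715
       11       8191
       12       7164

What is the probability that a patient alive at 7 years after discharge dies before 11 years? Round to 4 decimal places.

0.2555

P(die before 11 | alive at 7) = 1 − N(11)/N(7) = 1 − 8191/11002 = (2811)/11002 = 0.255499.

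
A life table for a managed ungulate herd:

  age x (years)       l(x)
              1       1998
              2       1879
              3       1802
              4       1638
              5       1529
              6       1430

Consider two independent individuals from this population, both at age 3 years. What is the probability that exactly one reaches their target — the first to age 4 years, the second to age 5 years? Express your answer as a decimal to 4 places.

0.2149

p₁ = l(4)/l(3) = 1638/1802 = 0.908990; p₂ = l(5)/l(3) = 1529/1802 = 0.848502.
P(exactly one) = p₁(1−p₂) + (1−p₁)p₂ = 0.137710 + 0.077222 = 0.214932.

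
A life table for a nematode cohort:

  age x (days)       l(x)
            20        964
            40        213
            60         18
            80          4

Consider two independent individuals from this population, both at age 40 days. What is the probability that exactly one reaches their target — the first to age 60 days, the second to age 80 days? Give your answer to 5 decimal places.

p₁ = l(60)/l(40) = 18/213 = 0.084507; p₂ = l(80)/l(40) = 4/213 = 0.018779.
P(exactly one) = p₁(1−p₂) + (1−p₁)p₂ = 0.082920 + 0.017192 = 0.100112.

0.10011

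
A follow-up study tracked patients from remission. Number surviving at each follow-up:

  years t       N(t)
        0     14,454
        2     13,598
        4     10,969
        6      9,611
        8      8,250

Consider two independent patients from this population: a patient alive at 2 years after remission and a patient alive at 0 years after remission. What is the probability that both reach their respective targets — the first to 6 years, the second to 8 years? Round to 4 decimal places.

0.4034

p₁ = N(6)/N(2) = 9,611/13,598 = 0.706795; p₂ = N(8)/N(0) = 8,250/14,454 = 0.570776.
P(both) = p₁ × p₂ = 0.706795 × 0.570776 = 0.403422.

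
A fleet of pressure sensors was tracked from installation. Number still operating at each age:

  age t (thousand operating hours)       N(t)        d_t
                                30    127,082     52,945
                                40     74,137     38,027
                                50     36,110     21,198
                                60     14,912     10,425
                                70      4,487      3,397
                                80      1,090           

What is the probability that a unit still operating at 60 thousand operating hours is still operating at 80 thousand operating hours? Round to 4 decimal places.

The conditional survival probability is N(80)/N(60) = 1,090/14,912 = 0.073095.

0.0731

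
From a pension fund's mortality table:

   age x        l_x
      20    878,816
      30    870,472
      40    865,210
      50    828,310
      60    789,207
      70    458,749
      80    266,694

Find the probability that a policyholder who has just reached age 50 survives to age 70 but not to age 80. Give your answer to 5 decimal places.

We want 20|10q50 = (l_70 − l_80)/l_50.
This is the probability of reaching 70 but not 80, conditional on being alive at 50: (l_70 − l_80) / l_50.
= (458,749 − 266,694) / 828,310 = 192,055 / 828,310 = 0.231864.

0.23186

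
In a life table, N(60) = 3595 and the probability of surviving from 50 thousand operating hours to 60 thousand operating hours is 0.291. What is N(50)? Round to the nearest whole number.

N(50) = N(60) / p = 3595 / 0.291 = 12354.

12354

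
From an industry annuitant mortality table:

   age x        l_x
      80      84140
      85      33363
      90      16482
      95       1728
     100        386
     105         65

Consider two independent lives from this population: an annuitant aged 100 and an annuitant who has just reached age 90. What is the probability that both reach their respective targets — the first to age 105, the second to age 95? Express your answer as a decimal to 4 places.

0.0177

p₁ = l_105/l_100 = 65/386 = 0.168394; p₂ = l_95/l_90 = 1728/16482 = 0.104842.
P(both) = p₁ × p₂ = 0.168394 × 0.104842 = 0.017655.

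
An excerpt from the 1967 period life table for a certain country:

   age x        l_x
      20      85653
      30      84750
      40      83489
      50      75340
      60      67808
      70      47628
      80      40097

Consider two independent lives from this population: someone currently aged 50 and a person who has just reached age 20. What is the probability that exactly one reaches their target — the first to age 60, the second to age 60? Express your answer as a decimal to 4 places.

0.2667

p₁ = l_60/l_50 = 67808/75340 = 0.900027; p₂ = l_60/l_20 = 67808/85653 = 0.791659.
P(exactly one) = p₁(1−p₂) + (1−p₁)p₂ = 0.187513 + 0.079145 = 0.266657.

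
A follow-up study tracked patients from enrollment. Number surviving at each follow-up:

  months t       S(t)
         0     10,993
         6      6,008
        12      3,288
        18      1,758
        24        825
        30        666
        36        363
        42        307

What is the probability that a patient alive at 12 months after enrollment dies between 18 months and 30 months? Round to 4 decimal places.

0.3321

This is the probability of reaching 18 but not 30, conditional on being alive at 12: (S(18) − S(30)) / S(12).
= (1,758 − 666) / 3,288 = 1,092 / 3,288 = 0.332117.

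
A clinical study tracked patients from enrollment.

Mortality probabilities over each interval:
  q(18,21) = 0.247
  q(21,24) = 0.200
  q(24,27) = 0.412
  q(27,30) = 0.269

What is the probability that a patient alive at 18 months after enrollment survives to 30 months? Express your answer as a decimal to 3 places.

Survival from 18 to 30 is the product of surviving each interval: (1 − 0.247) × (1 − 0.200) × (1 − 0.412) × (1 − 0.269).
= 0.753 × 0.800 × 0.588 × 0.731 = 0.258928.

0.259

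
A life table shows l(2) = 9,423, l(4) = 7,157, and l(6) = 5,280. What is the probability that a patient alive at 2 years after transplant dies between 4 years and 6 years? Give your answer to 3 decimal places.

0.199

This is the probability of reaching 4 but not 6, conditional on being alive at 2: (l(4) − l(6)) / l(2).
= (7,157 − 5,280) / 9,423 = 1,877 / 9,423 = 0.199193.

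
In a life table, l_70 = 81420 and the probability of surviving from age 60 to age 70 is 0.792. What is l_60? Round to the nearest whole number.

l_60 = l_70 / p = 81420 / 0.792 = 102803.

102803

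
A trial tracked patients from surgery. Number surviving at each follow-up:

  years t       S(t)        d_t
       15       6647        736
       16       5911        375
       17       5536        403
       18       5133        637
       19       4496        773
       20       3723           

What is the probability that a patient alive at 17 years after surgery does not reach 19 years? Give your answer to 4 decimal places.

P(die before 19 | alive at 17) = 1 − S(19)/S(17) = 1 − 4496/5536 = (1040)/5536 = 0.187861.

0.1879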